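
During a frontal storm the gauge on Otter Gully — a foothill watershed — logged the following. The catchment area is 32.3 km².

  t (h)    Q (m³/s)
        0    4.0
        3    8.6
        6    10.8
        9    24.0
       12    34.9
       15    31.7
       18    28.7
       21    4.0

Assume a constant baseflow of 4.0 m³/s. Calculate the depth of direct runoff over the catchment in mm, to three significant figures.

d ≈ 38.4 mm

Direct runoff: 0.0, 4.6, 6.8, 20.0, 30.9, 27.7, 24.7, 0.0 m³/s; ΣQ_DR = 114.7 m³/s.
V = ΣQ_DR · Δt = 114.7 × 10800 s = 1.239 × 10^6 m³.
Over A = 32.3 km², depth = V / A = 38.4 mm.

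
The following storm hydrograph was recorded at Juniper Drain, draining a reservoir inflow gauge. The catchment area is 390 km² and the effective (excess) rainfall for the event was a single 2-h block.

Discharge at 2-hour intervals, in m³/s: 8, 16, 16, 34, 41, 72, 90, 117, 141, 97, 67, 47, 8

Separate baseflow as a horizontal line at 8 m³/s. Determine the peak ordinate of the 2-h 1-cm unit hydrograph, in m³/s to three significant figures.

Direct runoff: 0.0, 8.0, 8.0, 26.0, 33.0, 64.0, 82.0, 109.0, 133.0, 89.0, 59.0, 39.0, 0.0 m³/s; ΣQ_DR = 650.0 m³/s, peak = 133.0 m³/s.
Runoff depth d = ΣQ_DR·Δt / A = 650.0 × 7200 / (390 km²) = 12.00 mm.
The 1-cm UH is the DRH scaled by (10 mm)/d, so U_p = 133.0 × 10/12.00 = 111 m³/s.

U_p ≈ 111 m³/s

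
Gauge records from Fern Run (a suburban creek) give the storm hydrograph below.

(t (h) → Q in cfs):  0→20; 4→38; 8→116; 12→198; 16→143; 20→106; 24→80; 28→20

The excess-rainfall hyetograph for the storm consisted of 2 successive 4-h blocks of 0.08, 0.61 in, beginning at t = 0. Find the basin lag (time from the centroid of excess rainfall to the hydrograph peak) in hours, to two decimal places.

Centroid of excess rainfall: t_c = Σ P_i·t̄_i / ΣP_i = 5.5362 h (block centres at 2, 6 h).
Hydrograph peak occurs at t = 12 h, so basin lag t_L = 12 − 5.5362 = 6.46 h.

t_L ≈ 6.46 h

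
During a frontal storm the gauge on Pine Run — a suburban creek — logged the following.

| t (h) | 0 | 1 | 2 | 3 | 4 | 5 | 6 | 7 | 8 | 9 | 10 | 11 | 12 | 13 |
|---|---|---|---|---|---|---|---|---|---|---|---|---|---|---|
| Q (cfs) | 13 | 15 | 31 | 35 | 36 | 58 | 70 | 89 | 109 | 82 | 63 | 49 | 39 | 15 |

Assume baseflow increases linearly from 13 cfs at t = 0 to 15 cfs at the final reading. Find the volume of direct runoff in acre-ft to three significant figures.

Direct-runoff ordinates (Q − Q_b): 0.00, 1.85, 17.69, 21.54, 22.38, 44.23, 56.08, 74.92, 94.77, 67.62, 48.46, 34.31, 24.15, 0.00 cfs.
ΣQ_DR = 508.0 cfs.
With Δt = 1 h = 3600 s, V = ΣQ_DR · Δt = 508.0 × 3600 = 1.83 × 10^6 ft³ = 42.0 acre-ft.

V ≈ 42.0 acre-ft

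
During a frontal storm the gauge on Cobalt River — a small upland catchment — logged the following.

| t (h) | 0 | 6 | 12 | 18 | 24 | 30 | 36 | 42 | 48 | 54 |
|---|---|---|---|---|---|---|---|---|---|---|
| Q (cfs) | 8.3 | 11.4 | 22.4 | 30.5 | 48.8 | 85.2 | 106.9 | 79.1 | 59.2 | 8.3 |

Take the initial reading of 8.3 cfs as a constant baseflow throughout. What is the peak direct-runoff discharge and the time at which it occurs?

Subtracting baseflow gives direct-runoff ordinates: 0.0, 3.1, 14.1, 22.2, 40.5, 76.9, 98.6, 70.8, 50.9, 0.0 cfs.
The maximum is 98.6 cfs, occurring at the reading for t = 36 h.

Q_p = 98.6 cfs at t = 36 h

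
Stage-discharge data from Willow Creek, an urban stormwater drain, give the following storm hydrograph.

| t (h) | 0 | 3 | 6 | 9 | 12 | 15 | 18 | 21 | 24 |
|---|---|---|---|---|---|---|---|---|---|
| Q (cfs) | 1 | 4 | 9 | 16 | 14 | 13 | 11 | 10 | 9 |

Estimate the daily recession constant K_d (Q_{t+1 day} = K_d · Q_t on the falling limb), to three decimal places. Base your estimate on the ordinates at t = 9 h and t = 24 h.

K_d ≈ 0.398

Between t = 9 h and t = 24 h the flow falls from 16 to 9 cfs over 5×3 h = 15 h.
Per-interval ratio K = (9/16)^(1/5) = 0.8913; K_d = K^(24/3) = 0.398.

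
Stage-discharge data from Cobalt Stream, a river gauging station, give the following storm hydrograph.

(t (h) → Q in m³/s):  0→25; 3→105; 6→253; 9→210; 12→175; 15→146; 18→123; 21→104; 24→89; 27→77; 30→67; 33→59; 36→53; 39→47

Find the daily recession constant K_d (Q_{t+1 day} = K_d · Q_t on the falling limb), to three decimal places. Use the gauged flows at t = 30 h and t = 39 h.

Between t = 30 h and t = 39 h the flow falls from 67 to 47 m³/s over 3×3 h = 9 h.
Per-interval ratio K = (47/67)^(1/3) = 0.8885; K_d = K^(24/3) = 0.389.

K_d ≈ 0.389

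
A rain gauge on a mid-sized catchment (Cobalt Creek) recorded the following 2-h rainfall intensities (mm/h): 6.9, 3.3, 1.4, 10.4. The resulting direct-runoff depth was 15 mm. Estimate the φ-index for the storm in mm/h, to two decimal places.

φ ≈ 4.90 mm/h

Only the 2 blocks with intensity above φ contribute runoff: 6.9, 10.4 mm/h.
Σ(I−φ)·Δt = d  ⇒  (6.9+10.4 − 2φ)·2 = 15
φ = (17.30 − 15/2) / 2 = 4.90 mm/h.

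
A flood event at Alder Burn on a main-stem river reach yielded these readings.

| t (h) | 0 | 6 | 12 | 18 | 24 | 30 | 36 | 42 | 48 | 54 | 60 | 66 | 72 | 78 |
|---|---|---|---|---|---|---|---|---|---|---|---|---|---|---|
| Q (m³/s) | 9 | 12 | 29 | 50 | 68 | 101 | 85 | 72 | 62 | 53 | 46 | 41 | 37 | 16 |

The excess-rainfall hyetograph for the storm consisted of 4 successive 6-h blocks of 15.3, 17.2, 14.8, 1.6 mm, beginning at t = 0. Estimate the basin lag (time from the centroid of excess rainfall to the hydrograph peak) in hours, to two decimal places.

t_L ≈ 20.67 h

Centroid of excess rainfall: t_c = Σ P_i·t̄_i / ΣP_i = 9.3313 h (block centres at 3, 9, 15, 21 h).
Hydrograph peak occurs at t = 30 h, so basin lag t_L = 30 − 9.3313 = 20.67 h.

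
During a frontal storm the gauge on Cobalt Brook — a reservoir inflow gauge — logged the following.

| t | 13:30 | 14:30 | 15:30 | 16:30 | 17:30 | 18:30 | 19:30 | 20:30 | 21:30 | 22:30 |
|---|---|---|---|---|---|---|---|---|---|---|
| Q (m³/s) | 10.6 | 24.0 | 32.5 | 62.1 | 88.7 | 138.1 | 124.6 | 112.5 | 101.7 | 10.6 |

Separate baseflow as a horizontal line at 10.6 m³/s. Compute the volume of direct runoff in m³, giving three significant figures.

V ≈ 2.16 × 10^6 m³

Direct-runoff ordinates (Q − Q_b): 0.0, 13.4, 21.9, 51.5, 78.1, 127.5, 114.0, 101.9, 91.1, 0.0 m³/s.
ΣQ_DR = 599.4 m³/s.
With Δt = 1 h = 3600 s, V = ΣQ_DR · Δt = 599.4 × 3600 = 2.16 × 10^6 m³.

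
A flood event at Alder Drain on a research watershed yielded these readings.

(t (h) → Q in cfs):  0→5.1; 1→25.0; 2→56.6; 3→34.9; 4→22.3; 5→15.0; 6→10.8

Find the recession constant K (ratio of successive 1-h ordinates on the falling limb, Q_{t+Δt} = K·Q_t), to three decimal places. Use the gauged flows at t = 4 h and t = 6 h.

K ≈ 0.696

Using the recession-limb readings at t = 4 h and t = 6 h: Q falls from 22.3 to 10.8 cfs over 2 intervals.
K = (Q₂/Q₁)^(1/2) = (10.8/22.3)^(1/2) = 0.696.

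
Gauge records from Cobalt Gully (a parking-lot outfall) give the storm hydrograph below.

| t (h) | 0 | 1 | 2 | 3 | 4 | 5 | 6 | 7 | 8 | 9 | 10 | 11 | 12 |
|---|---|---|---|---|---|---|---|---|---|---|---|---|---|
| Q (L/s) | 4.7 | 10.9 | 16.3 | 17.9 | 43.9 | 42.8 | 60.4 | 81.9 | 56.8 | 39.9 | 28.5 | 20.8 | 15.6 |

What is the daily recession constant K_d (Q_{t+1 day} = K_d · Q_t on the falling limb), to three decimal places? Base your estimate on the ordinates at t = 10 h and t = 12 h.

Between t = 10 h and t = 12 h the flow falls from 28.5 to 15.6 L/s over 2×1 h = 2 h.
Per-interval ratio K = (15.6/28.5)^(1/2) = 0.7398; K_d = K^(24/1) = 0.001.

K_d ≈ 0.001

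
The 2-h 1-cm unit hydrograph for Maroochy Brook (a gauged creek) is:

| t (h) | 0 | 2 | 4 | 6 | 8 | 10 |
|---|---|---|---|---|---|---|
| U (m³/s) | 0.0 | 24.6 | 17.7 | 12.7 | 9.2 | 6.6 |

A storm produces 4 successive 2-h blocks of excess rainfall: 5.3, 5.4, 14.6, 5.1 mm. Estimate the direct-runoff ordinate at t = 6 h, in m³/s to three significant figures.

By discrete convolution, Q_j = Σ (P_i / 10 mm) · U_{j−i}.
At t = 6 h (j=3): Q = (5.3/10)·12.7 + (5.4/10)·17.7 + (14.6/10)·24.6 + (5.1/10)·0.0 = 52.2 m³/s.

Q ≈ 52.2 m³/s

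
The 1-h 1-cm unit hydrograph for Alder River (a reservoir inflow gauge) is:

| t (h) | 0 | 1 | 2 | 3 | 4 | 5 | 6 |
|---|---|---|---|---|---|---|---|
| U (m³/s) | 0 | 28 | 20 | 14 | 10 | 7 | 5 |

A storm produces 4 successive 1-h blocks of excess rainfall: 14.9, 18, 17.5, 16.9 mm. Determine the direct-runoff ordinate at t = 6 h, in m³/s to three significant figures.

Q ≈ 61.2 m³/s

By discrete convolution, Q_j = Σ (P_i / 10 mm) · U_{j−i}.
At t = 6 h (j=6): Q = (14.9/10)·5 + (18/10)·7 + (17.5/10)·10 + (16.9/10)·14 = 61.2 m³/s.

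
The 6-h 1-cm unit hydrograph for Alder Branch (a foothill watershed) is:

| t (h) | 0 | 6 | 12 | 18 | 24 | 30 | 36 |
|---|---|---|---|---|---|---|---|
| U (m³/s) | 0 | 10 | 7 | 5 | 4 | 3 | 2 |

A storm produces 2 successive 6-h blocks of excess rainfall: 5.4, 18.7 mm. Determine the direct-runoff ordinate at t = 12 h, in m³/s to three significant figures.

By discrete convolution, Q_j = Σ (P_i / 10 mm) · U_{j−i}.
At t = 12 h (j=2): Q = (5.4/10)·7 + (18.7/10)·10 = 22.5 m³/s.

Q ≈ 22.5 m³/s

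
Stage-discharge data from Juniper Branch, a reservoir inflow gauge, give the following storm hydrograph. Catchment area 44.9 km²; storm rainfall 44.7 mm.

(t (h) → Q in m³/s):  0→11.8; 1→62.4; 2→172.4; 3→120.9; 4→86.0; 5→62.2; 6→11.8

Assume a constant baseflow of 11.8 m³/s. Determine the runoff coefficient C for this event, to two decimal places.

ΣQ_DR = 444.9 m³/s; V = ΣQ_DR·Δt = 1.602 × 10^6 m³.
Runoff depth d = V / A = 35.67 mm.
C = d / P = 35.67 / 44.7 = 0.80.

C ≈ 0.80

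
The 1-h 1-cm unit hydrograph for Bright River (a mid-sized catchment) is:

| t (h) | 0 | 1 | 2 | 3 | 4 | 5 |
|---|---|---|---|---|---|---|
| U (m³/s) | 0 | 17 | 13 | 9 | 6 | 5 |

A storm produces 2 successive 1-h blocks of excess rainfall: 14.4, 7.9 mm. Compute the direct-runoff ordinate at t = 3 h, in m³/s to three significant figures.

By discrete convolution, Q_j = Σ (P_i / 10 mm) · U_{j−i}.
At t = 3 h (j=3): Q = (14.4/10)·9 + (7.9/10)·13 = 23.2 m³/s.

Q ≈ 23.2 m³/s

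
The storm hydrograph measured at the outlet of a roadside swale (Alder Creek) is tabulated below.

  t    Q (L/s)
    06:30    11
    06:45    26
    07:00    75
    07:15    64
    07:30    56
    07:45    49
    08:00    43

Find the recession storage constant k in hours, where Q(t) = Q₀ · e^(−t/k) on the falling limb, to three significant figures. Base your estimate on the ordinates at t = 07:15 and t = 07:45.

On the falling limb, Q drops from 64 to 49 L/s between t = 07:15 and t = 07:45 (Δt = 0.5 h).
k = −Δt / ln(Q₂/Q₁) = −0.5 / ln(49/64) = 1.87 h.

k ≈ 1.87 h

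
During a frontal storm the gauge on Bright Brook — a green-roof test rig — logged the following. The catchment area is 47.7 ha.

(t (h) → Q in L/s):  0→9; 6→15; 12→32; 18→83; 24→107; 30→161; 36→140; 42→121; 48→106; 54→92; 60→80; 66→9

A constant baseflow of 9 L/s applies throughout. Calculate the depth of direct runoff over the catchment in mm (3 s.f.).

Direct runoff: 0.0, 6.0, 23.0, 74.0, 98.0, 152.0, 131.0, 112.0, 97.0, 83.0, 71.0, 0.0 L/s; ΣQ_DR = 847.0 L/s.
V = ΣQ_DR · Δt = 847.0 × 21600 s = 1.830 × 10^7 L.
Over A = 47.7 ha, depth = V / A = 38.4 mm.

d ≈ 38.4 mm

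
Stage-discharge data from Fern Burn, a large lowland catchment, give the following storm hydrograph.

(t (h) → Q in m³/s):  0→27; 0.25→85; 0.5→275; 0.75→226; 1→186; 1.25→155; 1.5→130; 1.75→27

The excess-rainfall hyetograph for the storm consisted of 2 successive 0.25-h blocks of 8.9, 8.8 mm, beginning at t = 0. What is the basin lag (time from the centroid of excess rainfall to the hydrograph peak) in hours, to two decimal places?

t_L ≈ 0.25 h

Centroid of excess rainfall: t_c = Σ P_i·t̄_i / ΣP_i = 0.2493 h (block centres at 0.125, 0.375 h).
Hydrograph peak occurs at t = 0.5 h, so basin lag t_L = 0.5 − 0.2493 = 0.25 h.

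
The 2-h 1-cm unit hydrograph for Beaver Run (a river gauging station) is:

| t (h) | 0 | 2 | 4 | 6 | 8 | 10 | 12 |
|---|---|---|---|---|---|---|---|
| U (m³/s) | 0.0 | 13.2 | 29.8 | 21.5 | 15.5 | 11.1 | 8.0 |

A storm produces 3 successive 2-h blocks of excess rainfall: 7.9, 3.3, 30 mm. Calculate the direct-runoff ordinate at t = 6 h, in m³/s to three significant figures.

Q ≈ 66.4 m³/s

By discrete convolution, Q_j = Σ (P_i / 10 mm) · U_{j−i}.
At t = 6 h (j=3): Q = (7.9/10)·21.5 + (3.3/10)·29.8 + (30/10)·13.2 = 66.4 m³/s.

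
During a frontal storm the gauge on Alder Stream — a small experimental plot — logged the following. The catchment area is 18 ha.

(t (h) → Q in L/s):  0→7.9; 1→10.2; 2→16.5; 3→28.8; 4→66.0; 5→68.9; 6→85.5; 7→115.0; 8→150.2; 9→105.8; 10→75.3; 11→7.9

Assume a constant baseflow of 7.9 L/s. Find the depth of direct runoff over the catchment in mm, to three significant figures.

Direct runoff: 0.0, 2.3, 8.6, 20.9, 58.1, 61.0, 77.6, 107.1, 142.3, 97.9, 67.4, 0.0 L/s; ΣQ_DR = 643.2 L/s.
V = ΣQ_DR · Δt = 643.2 × 3600 s = 2.316 × 10^6 L.
Over A = 18 ha, depth = V / A = 12.9 mm.

d ≈ 12.9 mm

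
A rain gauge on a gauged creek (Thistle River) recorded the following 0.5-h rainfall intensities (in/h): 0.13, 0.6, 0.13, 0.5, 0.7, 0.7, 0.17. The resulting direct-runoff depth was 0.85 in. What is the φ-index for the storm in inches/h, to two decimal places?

Only the 4 blocks with intensity above φ contribute runoff: 0.6, 0.5, 0.7, 0.7 in/h.
Σ(I−φ)·Δt = d  ⇒  (0.6+0.5+0.7+0.7 − 4φ)·0.5 = 0.85
φ = (2.500 − 0.85/0.5) / 4 = 0.20 in/h.

φ ≈ 0.20 in/h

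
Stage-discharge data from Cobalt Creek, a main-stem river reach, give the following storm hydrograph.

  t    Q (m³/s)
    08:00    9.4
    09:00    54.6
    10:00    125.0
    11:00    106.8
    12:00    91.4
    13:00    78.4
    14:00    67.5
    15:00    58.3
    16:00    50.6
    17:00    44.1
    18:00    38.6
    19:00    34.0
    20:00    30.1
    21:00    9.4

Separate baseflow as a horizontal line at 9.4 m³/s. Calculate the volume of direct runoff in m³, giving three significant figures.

Direct-runoff ordinates (Q − Q_b): 0.0, 45.2, 115.6, 97.4, 82.0, 69.0, 58.1, 48.9, 41.2, 34.7, 29.2, 24.6, 20.7, 0.0 m³/s.
ΣQ_DR = 666.6 m³/s.
With Δt = 1 h = 3600 s, V = ΣQ_DR · Δt = 666.6 × 3600 = 2.40 × 10^6 m³.

V ≈ 2.40 × 10^6 m³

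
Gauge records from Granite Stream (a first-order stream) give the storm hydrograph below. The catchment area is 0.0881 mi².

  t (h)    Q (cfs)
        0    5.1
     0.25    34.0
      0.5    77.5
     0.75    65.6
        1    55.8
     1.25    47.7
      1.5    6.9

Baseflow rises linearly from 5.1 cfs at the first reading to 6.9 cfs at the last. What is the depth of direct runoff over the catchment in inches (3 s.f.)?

Direct runoff: 0.00, 28.60, 71.80, 59.60, 49.50, 41.10, 0.00 cfs; ΣQ_DR = 250.6 cfs.
V = ΣQ_DR · Δt = 250.6 × 900 s = 2.255 × 10^5 ft³.
Over A = 0.0881 mi², depth = V / A = 1.10 in.

d ≈ 1.10 in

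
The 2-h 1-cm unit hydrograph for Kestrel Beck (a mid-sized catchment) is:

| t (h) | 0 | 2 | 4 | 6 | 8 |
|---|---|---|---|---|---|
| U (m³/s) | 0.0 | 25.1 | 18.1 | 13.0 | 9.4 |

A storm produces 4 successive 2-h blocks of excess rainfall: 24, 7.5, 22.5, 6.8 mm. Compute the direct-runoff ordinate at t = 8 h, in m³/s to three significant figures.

By discrete convolution, Q_j = Σ (P_i / 10 mm) · U_{j−i}.
At t = 8 h (j=4): Q = (24/10)·9.4 + (7.5/10)·13.0 + (22.5/10)·18.1 + (6.8/10)·25.1 = 90.1 m³/s.

Q ≈ 90.1 m³/s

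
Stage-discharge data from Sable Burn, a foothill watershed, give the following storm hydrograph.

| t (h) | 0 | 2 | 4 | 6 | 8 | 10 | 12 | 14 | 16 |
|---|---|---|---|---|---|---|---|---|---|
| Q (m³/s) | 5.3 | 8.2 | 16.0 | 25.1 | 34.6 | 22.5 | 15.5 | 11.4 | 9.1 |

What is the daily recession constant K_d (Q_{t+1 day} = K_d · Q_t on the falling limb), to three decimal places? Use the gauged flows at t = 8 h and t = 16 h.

Between t = 8 h and t = 16 h the flow falls from 34.6 to 9.1 m³/s over 4×2 h = 8 h.
Per-interval ratio K = (9.1/34.6)^(1/4) = 0.7161; K_d = K^(24/2) = 0.018.

K_d ≈ 0.018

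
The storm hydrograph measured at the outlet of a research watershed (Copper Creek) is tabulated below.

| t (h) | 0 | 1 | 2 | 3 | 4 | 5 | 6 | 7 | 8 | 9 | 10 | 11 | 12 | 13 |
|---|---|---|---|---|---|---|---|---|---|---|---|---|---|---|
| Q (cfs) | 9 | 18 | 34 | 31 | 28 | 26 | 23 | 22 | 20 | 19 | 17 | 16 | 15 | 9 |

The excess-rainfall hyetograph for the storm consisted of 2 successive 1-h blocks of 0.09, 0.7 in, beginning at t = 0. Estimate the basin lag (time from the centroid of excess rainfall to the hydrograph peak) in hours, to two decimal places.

Centroid of excess rainfall: t_c = Σ P_i·t̄_i / ΣP_i = 1.3861 h (block centres at 0.5, 1.5 h).
Hydrograph peak occurs at t = 2 h, so basin lag t_L = 2 − 1.3861 = 0.61 h.

t_L ≈ 0.61 h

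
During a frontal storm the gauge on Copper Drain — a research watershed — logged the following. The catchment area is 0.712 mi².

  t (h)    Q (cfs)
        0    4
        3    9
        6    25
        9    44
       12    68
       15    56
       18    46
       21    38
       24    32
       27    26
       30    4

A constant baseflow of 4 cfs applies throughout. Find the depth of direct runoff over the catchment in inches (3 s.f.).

d ≈ 2.01 in

Direct runoff: 0.0, 5.0, 21.0, 40.0, 64.0, 52.0, 42.0, 34.0, 28.0, 22.0, 0.0 cfs; ΣQ_DR = 308.0 cfs.
V = ΣQ_DR · Δt = 308.0 × 10800 s = 3.326 × 10^6 ft³.
Over A = 0.712 mi², depth = V / A = 2.01 in.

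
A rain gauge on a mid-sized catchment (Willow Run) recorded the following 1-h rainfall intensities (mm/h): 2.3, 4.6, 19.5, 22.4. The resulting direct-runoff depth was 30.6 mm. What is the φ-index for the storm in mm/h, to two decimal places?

Only the 2 blocks with intensity above φ contribute runoff: 19.5, 22.4 mm/h.
Σ(I−φ)·Δt = d  ⇒  (19.5+22.4 − 2φ)·1 = 30.6
φ = (41.90 − 30.6/1) / 2 = 5.65 mm/h.

φ ≈ 5.65 mm/h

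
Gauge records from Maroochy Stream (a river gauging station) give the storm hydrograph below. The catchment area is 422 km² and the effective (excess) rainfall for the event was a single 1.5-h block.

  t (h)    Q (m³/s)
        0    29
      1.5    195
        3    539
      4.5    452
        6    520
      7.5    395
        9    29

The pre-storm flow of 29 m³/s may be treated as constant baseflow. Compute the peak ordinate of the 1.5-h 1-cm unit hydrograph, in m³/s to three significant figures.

Direct runoff: 0.0, 166.0, 510.0, 423.0, 491.0, 366.0, 0.0 m³/s; ΣQ_DR = 1956 m³/s, peak = 510.0 m³/s.
Runoff depth d = ΣQ_DR·Δt / A = 1956 × 5400 / (422 km²) = 25.03 mm.
The 1-cm UH is the DRH scaled by (10 mm)/d, so U_p = 510.0 × 10/25.03 = 204 m³/s.

U_p ≈ 204 m³/s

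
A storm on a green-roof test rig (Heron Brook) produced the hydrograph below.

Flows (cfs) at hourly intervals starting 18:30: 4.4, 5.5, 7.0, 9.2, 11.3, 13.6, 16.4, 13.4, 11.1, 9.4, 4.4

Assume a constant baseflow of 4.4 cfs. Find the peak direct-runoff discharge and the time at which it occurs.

Q_p = 12.0 cfs at t = 00:30

Subtracting baseflow gives direct-runoff ordinates: 0.0, 1.1, 2.6, 4.8, 6.9, 9.2, 12.0, 9.0, 6.7, 5.0, 0.0 cfs.
The maximum is 12.0 cfs, occurring at the reading for t = 00:30.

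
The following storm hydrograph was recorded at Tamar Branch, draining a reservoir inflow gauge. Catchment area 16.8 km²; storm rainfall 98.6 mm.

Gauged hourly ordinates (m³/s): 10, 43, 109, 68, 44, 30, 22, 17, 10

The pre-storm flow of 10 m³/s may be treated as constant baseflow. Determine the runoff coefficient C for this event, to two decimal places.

ΣQ_DR = 263.0 m³/s; V = ΣQ_DR·Δt = 9.468 × 10^5 m³.
Runoff depth d = V / A = 56.36 mm.
C = d / P = 56.36 / 98.6 = 0.57.

C ≈ 0.57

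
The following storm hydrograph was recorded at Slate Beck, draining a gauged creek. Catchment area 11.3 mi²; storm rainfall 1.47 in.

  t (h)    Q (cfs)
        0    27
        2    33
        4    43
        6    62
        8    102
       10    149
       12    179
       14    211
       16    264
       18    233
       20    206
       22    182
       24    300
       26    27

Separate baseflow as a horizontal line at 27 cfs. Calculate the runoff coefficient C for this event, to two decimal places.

C ≈ 0.31

ΣQ_DR = 1640 cfs; V = ΣQ_DR·Δt = 1.181 × 10^7 ft³.
Runoff depth d = V / A = 0.4498 in.
C = d / P = 0.4498 / 1.47 = 0.31.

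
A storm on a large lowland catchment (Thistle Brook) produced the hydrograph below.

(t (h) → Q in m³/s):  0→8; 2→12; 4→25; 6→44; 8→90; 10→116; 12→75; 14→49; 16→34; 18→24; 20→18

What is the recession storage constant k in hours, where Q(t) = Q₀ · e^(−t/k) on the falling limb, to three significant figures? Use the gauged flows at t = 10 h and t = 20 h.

k ≈ 5.37 h

On the falling limb, Q drops from 116 to 18 m³/s between t = 10 h and t = 20 h (Δt = 10 h).
k = −Δt / ln(Q₂/Q₁) = −10 / ln(18/116) = 5.37 h.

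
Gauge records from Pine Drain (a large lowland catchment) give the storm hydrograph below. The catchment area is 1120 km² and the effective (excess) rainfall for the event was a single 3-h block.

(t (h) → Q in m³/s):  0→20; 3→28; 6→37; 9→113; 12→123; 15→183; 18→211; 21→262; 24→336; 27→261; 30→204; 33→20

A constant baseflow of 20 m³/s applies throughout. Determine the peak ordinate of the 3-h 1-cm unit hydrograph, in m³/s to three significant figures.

U_p ≈ 210 m³/s

Direct runoff: 0.0, 8.0, 17.0, 93.0, 103.0, 163.0, 191.0, 242.0, 316.0, 241.0, 184.0, 0.0 m³/s; ΣQ_DR = 1558 m³/s, peak = 316.0 m³/s.
Runoff depth d = ΣQ_DR·Δt / A = 1558 × 10800 / (1120 km²) = 15.02 mm.
The 1-cm UH is the DRH scaled by (10 mm)/d, so U_p = 316.0 × 10/15.02 = 210 m³/s.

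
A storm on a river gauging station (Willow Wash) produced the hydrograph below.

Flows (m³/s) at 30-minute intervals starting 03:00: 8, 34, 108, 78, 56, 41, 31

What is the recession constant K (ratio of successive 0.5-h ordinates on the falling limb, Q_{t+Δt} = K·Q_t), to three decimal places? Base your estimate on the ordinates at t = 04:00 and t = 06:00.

Using the recession-limb readings at t = 04:00 and t = 06:00: Q falls from 108 to 31 m³/s over 4 intervals.
K = (Q₂/Q₁)^(1/4) = (31/108)^(1/4) = 0.732.

K ≈ 0.732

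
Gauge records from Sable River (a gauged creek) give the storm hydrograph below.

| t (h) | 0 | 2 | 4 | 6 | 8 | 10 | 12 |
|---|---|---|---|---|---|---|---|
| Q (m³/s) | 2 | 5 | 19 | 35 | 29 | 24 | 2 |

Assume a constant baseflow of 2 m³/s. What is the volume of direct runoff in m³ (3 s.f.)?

Direct-runoff ordinates (Q − Q_b): 0.0, 3.0, 17.0, 33.0, 27.0, 22.0, 0.0 m³/s.
ΣQ_DR = 102.0 m³/s.
With Δt = 2 h = 7200 s, V = ΣQ_DR · Δt = 102.0 × 7200 = 7.34 × 10^5 m³.

V ≈ 7.34 × 10^5 m³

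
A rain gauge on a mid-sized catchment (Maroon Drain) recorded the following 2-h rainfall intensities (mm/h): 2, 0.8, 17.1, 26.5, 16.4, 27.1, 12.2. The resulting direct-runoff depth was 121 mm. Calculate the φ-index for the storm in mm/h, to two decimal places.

φ ≈ 7.76 mm/h

Only the 5 blocks with intensity above φ contribute runoff: 17.1, 26.5, 16.4, 27.1, 12.2 mm/h.
Σ(I−φ)·Δt = d  ⇒  (17.1+26.5+16.4+27.1+12.2 − 5φ)·2 = 121
φ = (99.30 − 121/2) / 5 = 7.76 mm/h.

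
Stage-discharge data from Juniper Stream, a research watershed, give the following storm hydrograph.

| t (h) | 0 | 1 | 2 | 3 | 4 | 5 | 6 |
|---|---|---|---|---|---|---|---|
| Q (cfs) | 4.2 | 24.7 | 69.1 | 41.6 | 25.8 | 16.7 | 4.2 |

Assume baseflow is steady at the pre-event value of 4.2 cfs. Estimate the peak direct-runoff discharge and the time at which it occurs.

Subtracting baseflow gives direct-runoff ordinates: 0.0, 20.5, 64.9, 37.4, 21.6, 12.5, 0.0 cfs.
The maximum is 64.9 cfs, occurring at the reading for t = 2 h.

Q_p = 64.9 cfs at t = 2 h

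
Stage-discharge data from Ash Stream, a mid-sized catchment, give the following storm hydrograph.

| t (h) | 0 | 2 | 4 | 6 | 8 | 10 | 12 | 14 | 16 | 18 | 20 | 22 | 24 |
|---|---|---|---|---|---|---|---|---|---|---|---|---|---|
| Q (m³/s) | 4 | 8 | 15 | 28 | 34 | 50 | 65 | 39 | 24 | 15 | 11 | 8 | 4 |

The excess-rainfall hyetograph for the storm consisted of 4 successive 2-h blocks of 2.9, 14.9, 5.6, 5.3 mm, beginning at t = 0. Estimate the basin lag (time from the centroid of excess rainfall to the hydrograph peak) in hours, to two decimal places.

Centroid of excess rainfall: t_c = Σ P_i·t̄_i / ΣP_i = 3.9268 h (block centres at 1, 3, 5, 7 h).
Hydrograph peak occurs at t = 12 h, so basin lag t_L = 12 − 3.9268 = 8.07 h.

t_L ≈ 8.07 h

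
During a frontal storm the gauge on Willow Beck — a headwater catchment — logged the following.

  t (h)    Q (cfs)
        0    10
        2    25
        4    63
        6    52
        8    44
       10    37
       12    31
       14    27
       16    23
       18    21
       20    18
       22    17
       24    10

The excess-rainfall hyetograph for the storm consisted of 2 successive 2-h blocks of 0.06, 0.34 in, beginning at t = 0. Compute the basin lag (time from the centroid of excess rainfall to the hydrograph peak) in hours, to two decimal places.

Centroid of excess rainfall: t_c = Σ P_i·t̄_i / ΣP_i = 2.7000 h (block centres at 1, 3 h).
Hydrograph peak occurs at t = 4 h, so basin lag t_L = 4 − 2.7000 = 1.30 h.

t_L ≈ 1.30 h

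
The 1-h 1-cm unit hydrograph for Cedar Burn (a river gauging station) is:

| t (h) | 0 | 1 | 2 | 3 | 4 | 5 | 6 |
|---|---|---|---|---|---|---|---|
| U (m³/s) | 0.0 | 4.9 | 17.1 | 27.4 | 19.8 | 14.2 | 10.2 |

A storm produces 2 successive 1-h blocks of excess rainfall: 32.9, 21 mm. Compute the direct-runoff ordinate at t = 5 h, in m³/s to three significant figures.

By discrete convolution, Q_j = Σ (P_i / 10 mm) · U_{j−i}.
At t = 5 h (j=5): Q = (32.9/10)·14.2 + (21/10)·19.8 = 88.3 m³/s.

Q ≈ 88.3 m³/s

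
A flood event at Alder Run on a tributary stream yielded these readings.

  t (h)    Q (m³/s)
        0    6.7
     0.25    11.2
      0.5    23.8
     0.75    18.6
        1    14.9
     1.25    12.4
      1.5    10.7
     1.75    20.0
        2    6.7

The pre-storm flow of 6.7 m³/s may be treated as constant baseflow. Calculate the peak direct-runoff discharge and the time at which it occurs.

Subtracting baseflow gives direct-runoff ordinates: 0.0, 4.5, 17.1, 11.9, 8.2, 5.7, 4.0, 13.3, 0.0 m³/s.
The maximum is 17.1 m³/s, occurring at the reading for t = 0.5 h.

Q_p = 17.1 m³/s at t = 0.5 h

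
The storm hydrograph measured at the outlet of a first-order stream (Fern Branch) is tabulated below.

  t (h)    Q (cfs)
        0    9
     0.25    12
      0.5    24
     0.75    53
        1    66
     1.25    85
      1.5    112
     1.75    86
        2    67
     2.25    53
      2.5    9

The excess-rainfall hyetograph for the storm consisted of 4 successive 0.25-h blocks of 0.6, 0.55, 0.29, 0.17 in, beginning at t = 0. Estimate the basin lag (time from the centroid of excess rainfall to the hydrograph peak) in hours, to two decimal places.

Centroid of excess rainfall: t_c = Σ P_i·t̄_i / ΣP_i = 0.3797 h (block centres at 0.125, 0.375, 0.625, 0.875 h).
Hydrograph peak occurs at t = 1.5 h, so basin lag t_L = 1.5 − 0.3797 = 1.12 h.

t_L ≈ 1.12 h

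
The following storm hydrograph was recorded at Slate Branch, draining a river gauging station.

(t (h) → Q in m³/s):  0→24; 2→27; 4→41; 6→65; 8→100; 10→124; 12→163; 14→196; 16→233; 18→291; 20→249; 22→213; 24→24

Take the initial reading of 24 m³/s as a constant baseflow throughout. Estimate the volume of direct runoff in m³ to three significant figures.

V ≈ 1.04 × 10^7 m³

Direct-runoff ordinates (Q − Q_b): 0.0, 3.0, 17.0, 41.0, 76.0, 100.0, 139.0, 172.0, 209.0, 267.0, 225.0, 189.0, 0.0 m³/s.
ΣQ_DR = 1438 m³/s.
With Δt = 2 h = 7200 s, V = ΣQ_DR · Δt = 1438 × 7200 = 1.04 × 10^7 m³.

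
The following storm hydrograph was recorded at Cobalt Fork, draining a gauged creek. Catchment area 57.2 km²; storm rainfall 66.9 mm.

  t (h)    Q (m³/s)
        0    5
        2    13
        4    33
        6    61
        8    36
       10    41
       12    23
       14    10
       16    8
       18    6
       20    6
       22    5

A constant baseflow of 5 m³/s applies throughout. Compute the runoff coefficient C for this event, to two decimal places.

ΣQ_DR = 187.0 m³/s; V = ΣQ_DR·Δt = 1.346 × 10^6 m³.
Runoff depth d = V / A = 23.54 mm.
C = d / P = 23.54 / 66.9 = 0.35.

C ≈ 0.35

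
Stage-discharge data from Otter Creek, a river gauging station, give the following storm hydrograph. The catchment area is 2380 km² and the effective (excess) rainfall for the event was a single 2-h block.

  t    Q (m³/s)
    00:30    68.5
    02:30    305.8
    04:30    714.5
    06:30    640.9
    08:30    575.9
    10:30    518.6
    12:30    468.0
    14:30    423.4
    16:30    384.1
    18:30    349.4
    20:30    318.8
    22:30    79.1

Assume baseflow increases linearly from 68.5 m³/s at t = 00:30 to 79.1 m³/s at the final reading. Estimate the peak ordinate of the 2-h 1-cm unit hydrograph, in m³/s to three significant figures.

Direct runoff: 0.00, 236.34, 644.07, 569.51, 503.55, 445.28, 393.72, 348.15, 307.89, 272.23, 240.66, 0.00 m³/s; ΣQ_DR = 3961 m³/s, peak = 644.07 m³/s.
Runoff depth d = ΣQ_DR·Δt / A = 3961 × 7200 / (2380 km²) = 11.98 mm.
The 1-cm UH is the DRH scaled by (10 mm)/d, so U_p = 644.07 × 10/11.98 = 537 m³/s.

U_p ≈ 537 m³/s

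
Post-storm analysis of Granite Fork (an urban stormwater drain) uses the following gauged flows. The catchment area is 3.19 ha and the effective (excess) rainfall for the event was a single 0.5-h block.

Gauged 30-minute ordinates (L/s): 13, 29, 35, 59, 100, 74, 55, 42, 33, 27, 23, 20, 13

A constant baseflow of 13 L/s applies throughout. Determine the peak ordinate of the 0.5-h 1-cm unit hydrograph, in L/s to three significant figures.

U_p ≈ 43.6 L/s

Direct runoff: 0.0, 16.0, 22.0, 46.0, 87.0, 61.0, 42.0, 29.0, 20.0, 14.0, 10.0, 7.0, 0.0 L/s; ΣQ_DR = 354.0 L/s, peak = 87.0 L/s.
Runoff depth d = ΣQ_DR·Δt / A = 354.0 × 1800 / (3.19 ha) = 19.97 mm.
The 1-cm UH is the DRH scaled by (10 mm)/d, so U_p = 87.0 × 10/19.97 = 43.6 L/s.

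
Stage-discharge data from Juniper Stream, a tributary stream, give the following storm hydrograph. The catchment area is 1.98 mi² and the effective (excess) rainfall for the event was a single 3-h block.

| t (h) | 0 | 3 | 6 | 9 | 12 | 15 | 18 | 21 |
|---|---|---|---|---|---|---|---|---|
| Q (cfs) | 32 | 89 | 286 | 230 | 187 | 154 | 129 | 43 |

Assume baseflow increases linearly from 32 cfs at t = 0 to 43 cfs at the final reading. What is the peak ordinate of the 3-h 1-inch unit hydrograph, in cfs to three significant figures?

Direct runoff: 0.00, 55.43, 250.86, 193.29, 148.71, 114.14, 87.57, 0.00 cfs; ΣQ_DR = 850.0 cfs, peak = 250.86 cfs.
Runoff depth d = ΣQ_DR·Δt / A = 850.0 × 10800 / (1.98 mi²) = 1.996 in.
The 1-inch UH is the DRH scaled by (1 in)/d, so U_p = 250.86 × 1/1.996 = 126 cfs.

U_p ≈ 126 cfs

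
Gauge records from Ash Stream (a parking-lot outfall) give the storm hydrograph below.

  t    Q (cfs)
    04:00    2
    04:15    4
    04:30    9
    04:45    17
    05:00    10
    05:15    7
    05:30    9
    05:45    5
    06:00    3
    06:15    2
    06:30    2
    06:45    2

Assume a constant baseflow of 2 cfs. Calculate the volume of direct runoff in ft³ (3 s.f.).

Direct-runoff ordinates (Q − Q_b): 0.0, 2.0, 7.0, 15.0, 8.0, 5.0, 7.0, 3.0, 1.0, 0.0, 0.0, 0.0 cfs.
ΣQ_DR = 48.00 cfs.
With Δt = 0.25 h = 900 s, V = ΣQ_DR · Δt = 48.00 × 900 = 43200 ft³.

V ≈ 43200 ft³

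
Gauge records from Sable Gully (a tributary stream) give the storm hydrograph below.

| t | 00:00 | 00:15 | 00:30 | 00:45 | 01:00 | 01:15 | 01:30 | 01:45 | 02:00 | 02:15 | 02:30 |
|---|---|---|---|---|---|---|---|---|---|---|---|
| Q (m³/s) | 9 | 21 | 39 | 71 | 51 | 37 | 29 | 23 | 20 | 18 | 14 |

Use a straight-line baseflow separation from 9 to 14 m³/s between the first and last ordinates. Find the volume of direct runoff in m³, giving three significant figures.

V ≈ 1.85 × 10^5 m³

Direct-runoff ordinates (Q − Q_b): 0.00, 11.50, 29.00, 60.50, 40.00, 25.50, 17.00, 10.50, 7.00, 4.50, 0.00 m³/s.
ΣQ_DR = 205.5 m³/s.
With Δt = 0.25 h = 900 s, V = ΣQ_DR · Δt = 205.5 × 900 = 1.85 × 10^5 m³.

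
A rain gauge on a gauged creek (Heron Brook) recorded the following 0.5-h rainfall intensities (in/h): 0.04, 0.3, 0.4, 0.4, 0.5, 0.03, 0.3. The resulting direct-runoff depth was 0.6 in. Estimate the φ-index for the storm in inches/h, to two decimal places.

Only the 5 blocks with intensity above φ contribute runoff: 0.3, 0.4, 0.4, 0.5, 0.3 in/h.
Σ(I−φ)·Δt = d  ⇒  (0.3+0.4+0.4+0.5+0.3 − 5φ)·0.5 = 0.6
φ = (1.900 − 0.6/0.5) / 5 = 0.14 in/h.

φ ≈ 0.14 in/h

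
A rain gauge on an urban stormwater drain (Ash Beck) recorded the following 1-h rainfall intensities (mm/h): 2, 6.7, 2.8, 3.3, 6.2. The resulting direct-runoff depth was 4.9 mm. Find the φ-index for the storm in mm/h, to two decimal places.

Only the 2 blocks with intensity above φ contribute runoff: 6.7, 6.2 mm/h.
Σ(I−φ)·Δt = d  ⇒  (6.7+6.2 − 2φ)·1 = 4.9
φ = (12.90 − 4.9/1) / 2 = 4.00 mm/h.

φ ≈ 4.00 mm/h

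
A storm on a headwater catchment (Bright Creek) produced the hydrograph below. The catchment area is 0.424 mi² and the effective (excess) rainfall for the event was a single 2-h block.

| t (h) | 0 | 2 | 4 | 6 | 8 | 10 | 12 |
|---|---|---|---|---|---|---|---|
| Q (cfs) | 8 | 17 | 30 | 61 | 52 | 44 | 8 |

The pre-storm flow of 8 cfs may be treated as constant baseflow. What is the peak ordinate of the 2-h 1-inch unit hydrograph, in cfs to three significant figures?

U_p ≈ 44.2 cfs

Direct runoff: 0.0, 9.0, 22.0, 53.0, 44.0, 36.0, 0.0 cfs; ΣQ_DR = 164.0 cfs, peak = 53.0 cfs.
Runoff depth d = ΣQ_DR·Δt / A = 164.0 × 7200 / (0.424 mi²) = 1.199 in.
The 1-inch UH is the DRH scaled by (1 in)/d, so U_p = 53.0 × 1/1.199 = 44.2 cfs.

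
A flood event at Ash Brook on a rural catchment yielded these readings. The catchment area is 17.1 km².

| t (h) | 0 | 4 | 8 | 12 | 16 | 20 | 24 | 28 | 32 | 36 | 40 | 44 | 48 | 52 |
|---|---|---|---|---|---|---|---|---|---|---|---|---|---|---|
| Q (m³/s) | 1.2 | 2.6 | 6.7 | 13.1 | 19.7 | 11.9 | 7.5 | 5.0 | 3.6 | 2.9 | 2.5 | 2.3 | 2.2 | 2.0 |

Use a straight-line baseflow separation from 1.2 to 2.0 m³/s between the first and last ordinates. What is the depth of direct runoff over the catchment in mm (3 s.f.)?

Direct runoff: 0.00, 1.34, 5.38, 11.72, 18.25, 10.39, 5.93, 3.37, 1.91, 1.15, 0.68, 0.42, 0.26, 0.00 m³/s; ΣQ_DR = 60.80 m³/s.
V = ΣQ_DR · Δt = 60.80 × 14400 s = 8.755 × 10^5 m³.
Over A = 17.1 km², depth = V / A = 51.2 mm.

d ≈ 51.2 mm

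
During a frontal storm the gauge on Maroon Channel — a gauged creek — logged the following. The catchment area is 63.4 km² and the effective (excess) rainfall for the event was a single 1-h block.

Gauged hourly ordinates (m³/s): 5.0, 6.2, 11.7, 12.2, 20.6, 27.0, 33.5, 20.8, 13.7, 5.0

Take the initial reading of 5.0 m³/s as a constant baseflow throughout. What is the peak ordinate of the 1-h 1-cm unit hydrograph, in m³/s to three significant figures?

U_p ≈ 47.5 m³/s

Direct runoff: 0.0, 1.2, 6.7, 7.2, 15.6, 22.0, 28.5, 15.8, 8.7, 0.0 m³/s; ΣQ_DR = 105.7 m³/s, peak = 28.5 m³/s.
Runoff depth d = ΣQ_DR·Δt / A = 105.7 × 3600 / (63.4 km²) = 6.002 mm.
The 1-cm UH is the DRH scaled by (10 mm)/d, so U_p = 28.5 × 10/6.002 = 47.5 m³/s.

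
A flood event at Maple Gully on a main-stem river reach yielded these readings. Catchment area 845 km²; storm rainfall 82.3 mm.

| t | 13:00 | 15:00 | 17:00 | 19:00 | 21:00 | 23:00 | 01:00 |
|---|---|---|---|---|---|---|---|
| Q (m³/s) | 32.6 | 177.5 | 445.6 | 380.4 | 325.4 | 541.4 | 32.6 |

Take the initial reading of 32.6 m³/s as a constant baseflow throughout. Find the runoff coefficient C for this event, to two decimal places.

C ≈ 0.18

ΣQ_DR = 1707 m³/s; V = ΣQ_DR·Δt = 1.229 × 10^7 m³.
Runoff depth d = V / A = 14.55 mm.
C = d / P = 14.55 / 82.3 = 0.18.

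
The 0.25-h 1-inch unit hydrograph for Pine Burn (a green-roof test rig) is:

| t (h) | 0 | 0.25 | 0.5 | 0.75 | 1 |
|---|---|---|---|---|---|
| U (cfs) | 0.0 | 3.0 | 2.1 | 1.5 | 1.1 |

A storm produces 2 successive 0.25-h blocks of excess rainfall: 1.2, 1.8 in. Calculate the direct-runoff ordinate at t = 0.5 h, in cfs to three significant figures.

Q ≈ 7.92 cfs

By discrete convolution, Q_j = Σ (P_i / 1 in) · U_{j−i}.
At t = 0.5 h (j=2): Q = (1.2/1)·2.1 + (1.8/1)·3.0 = 7.92 cfs.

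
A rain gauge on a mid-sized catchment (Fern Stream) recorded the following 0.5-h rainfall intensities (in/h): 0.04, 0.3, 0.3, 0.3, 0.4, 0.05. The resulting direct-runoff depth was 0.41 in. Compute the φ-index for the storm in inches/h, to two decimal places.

Only the 4 blocks with intensity above φ contribute runoff: 0.3, 0.3, 0.3, 0.4 in/h.
Σ(I−φ)·Δt = d  ⇒  (0.3+0.3+0.3+0.4 − 4φ)·0.5 = 0.41
φ = (1.300 − 0.41/0.5) / 4 = 0.12 in/h.

φ ≈ 0.12 in/h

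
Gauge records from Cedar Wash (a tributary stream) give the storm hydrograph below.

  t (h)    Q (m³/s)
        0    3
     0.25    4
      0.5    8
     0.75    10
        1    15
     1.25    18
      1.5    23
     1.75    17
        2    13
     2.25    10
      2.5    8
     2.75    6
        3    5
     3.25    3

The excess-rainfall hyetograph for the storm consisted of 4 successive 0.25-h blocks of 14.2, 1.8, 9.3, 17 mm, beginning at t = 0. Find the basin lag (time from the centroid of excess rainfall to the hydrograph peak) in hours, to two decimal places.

t_L ≈ 0.95 h

Centroid of excess rainfall: t_c = Σ P_i·t̄_i / ΣP_i = 0.5470 h (block centres at 0.125, 0.375, 0.625, 0.875 h).
Hydrograph peak occurs at t = 1.5 h, so basin lag t_L = 1.5 − 0.5470 = 0.95 h.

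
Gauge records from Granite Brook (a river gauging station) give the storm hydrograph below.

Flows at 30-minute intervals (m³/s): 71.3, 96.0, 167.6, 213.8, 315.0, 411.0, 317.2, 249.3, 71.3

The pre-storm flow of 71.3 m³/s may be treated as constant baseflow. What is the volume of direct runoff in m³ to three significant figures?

Direct-runoff ordinates (Q − Q_b): 0.0, 24.7, 96.3, 142.5, 243.7, 339.7, 245.9, 178.0, 0.0 m³/s.
ΣQ_DR = 1271 m³/s.
With Δt = 0.5 h = 1800 s, V = ΣQ_DR · Δt = 1271 × 1800 = 2.29 × 10^6 m³.

V ≈ 2.29 × 10^6 m³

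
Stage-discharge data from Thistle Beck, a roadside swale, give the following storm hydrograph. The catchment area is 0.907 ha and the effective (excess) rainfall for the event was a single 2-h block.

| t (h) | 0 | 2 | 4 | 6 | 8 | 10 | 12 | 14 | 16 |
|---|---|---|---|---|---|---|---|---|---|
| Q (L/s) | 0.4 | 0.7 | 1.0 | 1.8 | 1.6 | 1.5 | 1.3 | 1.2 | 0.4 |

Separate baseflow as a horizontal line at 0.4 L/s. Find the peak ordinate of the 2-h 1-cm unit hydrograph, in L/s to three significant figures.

U_p ≈ 2.80 L/s

Direct runoff: 0.0, 0.3, 0.6, 1.4, 1.2, 1.1, 0.9, 0.8, 0.0 L/s; ΣQ_DR = 6.300 L/s, peak = 1.4 L/s.
Runoff depth d = ΣQ_DR·Δt / A = 6.300 × 7200 / (0.907 ha) = 5.001 mm.
The 1-cm UH is the DRH scaled by (10 mm)/d, so U_p = 1.4 × 10/5.001 = 2.80 L/s.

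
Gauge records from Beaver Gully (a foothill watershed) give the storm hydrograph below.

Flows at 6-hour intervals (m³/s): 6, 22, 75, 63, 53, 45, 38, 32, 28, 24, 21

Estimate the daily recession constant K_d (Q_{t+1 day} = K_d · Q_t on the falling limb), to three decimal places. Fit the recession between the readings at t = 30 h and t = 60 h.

Between t = 30 h and t = 60 h the flow falls from 45 to 21 m³/s over 5×6 h = 30 h.
Per-interval ratio K = (21/45)^(1/5) = 0.8586; K_d = K^(24/6) = 0.544.

K_d ≈ 0.544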